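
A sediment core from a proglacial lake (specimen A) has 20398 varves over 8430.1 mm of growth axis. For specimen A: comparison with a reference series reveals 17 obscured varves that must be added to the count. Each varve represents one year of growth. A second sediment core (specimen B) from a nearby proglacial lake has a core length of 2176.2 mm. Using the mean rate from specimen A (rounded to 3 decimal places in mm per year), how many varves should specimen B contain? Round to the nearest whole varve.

5269 varves

Specimen A: adjusted count: 20398 + 17 = 20415 varves.
A: Mean rate = 8430.1 mm / 20415 years ≈ 0.413 mm per year.
Specimen B: 2176.2 mm / 0.413 mm per year = 5269.25 years ≈ 5269 varves.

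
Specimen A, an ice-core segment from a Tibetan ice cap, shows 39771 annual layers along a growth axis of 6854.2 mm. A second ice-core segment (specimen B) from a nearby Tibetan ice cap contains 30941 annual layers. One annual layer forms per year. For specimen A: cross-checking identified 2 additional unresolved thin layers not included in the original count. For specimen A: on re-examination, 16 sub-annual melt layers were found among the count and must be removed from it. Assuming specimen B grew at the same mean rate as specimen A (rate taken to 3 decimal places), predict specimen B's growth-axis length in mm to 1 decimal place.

5321.9 mm

Specimen A: true annual layer count = 39771 − 16 + 2 = 39757.
A: Extension rate ≈ 6854.2 / 39757 = 0.172 mm/year.
B's length ≈ 0.172 × 30941 = 5321.9 mm.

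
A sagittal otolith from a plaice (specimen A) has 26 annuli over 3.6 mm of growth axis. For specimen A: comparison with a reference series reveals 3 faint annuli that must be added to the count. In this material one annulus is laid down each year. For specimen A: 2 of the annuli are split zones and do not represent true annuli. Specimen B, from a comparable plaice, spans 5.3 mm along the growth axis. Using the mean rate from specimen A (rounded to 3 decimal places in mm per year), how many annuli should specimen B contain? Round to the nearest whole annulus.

40 annuli

Specimen A: adjusted count: 26 − 2 + 3 = 27 annuli.
A: Mean rate = 3.6 mm / 27 years ≈ 0.133 mm per year.
Specimen B: 5.3 mm / 0.133 mm per year = 39.85 years ≈ 40 annuli.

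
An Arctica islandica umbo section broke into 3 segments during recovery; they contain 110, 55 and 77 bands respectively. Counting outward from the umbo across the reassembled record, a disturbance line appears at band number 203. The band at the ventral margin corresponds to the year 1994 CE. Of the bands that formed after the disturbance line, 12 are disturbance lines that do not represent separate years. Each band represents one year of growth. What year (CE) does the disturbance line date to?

Total bands = 110 + 55 + 77 = 242.
242 − 203 = 39 bands lie beyond the disturbance line toward the ventral margin.
Removing the 12 false bands leaves 39 − 12 = 27 true bands beyond the disturbance line.
The band at the ventral margin is 1994 CE, so the disturbance line dates to 1994 − 27 = 1967 CE.

1967 CE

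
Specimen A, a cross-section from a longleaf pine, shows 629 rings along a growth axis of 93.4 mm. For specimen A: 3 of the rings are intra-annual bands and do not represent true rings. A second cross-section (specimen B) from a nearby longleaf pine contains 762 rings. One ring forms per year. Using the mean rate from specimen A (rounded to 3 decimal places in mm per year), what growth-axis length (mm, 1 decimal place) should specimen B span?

Specimen A: true ring count = 629 − 3 = 626.
A: 93.4 mm over 626 years gives 93.4 / 626 ≈ 0.149 mm/year.
For B, 0.149 mm/year × 762 years = 113.5 mm.

113.5 mm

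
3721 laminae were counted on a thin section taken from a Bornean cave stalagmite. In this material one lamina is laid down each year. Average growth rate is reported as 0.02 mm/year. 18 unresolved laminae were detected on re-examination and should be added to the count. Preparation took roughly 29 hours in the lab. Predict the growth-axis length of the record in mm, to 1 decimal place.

Correcting the raw count gives 3721 + 18 = 3739 true laminae.
Predicted length = 0.02 mm/year × 3739 years = 74.8 mm.

74.8 mm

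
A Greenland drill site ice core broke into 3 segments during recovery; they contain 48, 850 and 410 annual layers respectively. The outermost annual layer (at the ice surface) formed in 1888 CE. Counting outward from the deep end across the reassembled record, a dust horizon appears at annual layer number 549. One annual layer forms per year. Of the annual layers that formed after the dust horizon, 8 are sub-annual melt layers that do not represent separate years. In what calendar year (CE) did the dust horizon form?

1137 CE

Total annual layers = 48 + 850 + 410 = 1308.
1308 − 549 = 759 annual layers lie beyond the dust horizon toward the ice surface.
Excluding 8 false annual layers: 759 − 8 = 751.
The annual layer at the ice surface is 1888 CE, so the dust horizon dates to 1888 − 751 = 1137 CE.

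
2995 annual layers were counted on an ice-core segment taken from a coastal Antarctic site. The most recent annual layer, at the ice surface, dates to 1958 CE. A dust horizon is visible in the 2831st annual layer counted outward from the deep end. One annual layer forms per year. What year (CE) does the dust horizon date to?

1794 CE

The dust horizon sits at annual layer 2831 from the deep end, so 2995 − 2831 = 164 annual layers formed after it.
1958 − 164 = 1794 CE.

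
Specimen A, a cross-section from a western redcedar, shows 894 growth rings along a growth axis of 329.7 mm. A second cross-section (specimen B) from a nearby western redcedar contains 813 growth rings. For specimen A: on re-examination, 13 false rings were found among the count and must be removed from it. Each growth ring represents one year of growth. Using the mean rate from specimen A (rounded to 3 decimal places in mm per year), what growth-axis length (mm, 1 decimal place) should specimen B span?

304.1 mm

Specimen A: adjusted count: 894 − 13 = 881 growth rings.
A: 329.7 mm over 881 years gives 329.7 / 881 ≈ 0.374 mm/year.
Length of B = 0.374 × 813 = 304.1 mm.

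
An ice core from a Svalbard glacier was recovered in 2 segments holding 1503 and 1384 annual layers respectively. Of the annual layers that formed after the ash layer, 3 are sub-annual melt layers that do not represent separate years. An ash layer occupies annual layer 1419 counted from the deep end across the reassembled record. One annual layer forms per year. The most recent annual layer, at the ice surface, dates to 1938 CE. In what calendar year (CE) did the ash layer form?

Total annual layers = 1503 + 1384 = 2887.
The ash layer sits at annual layer 1419 from the deep end, so 2887 − 1419 = 1468 annual layers formed after it.
Removing the 3 false annual layers leaves 1468 − 3 = 1465 true annual layers beyond the ash layer.
Counting back 1465 years from 1938 CE places the ash layer in 1938 − 1465 = 473 CE.

473 CE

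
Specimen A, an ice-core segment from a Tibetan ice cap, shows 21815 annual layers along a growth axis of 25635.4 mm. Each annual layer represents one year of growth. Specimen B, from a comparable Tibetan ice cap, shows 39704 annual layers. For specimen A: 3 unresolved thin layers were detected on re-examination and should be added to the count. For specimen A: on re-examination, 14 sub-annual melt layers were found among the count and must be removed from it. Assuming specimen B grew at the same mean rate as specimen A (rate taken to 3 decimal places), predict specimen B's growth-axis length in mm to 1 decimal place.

46691.9 mm

Specimen A: true annual layer count = 21815 − 14 + 3 = 21804.
A: 25635.4 mm over 21804 years gives 25635.4 / 21804 ≈ 1.176 mm/yr.
B's length ≈ 1.176 × 39704 = 46691.9 mm.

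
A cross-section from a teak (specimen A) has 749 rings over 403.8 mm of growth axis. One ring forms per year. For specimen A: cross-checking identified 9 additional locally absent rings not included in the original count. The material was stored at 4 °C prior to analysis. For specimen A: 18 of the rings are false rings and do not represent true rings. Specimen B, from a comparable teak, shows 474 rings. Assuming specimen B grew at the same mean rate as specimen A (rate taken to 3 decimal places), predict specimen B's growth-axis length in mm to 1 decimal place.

258.8 mm

Specimen A: true ring count = 749 − 18 + 9 = 740.
A: 403.8 mm over 740 years gives 403.8 / 740 ≈ 0.546 mm/year.
For B, 0.546 mm/year × 474 years = 258.8 mm.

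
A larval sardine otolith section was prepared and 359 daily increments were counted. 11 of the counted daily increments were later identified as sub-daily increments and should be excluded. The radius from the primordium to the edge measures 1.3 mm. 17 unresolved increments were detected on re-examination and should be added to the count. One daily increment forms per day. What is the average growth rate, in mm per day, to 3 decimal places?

0.004 mm per day

Adjusted count: 359 − 11 + 17 = 365 daily increments.
1.3 mm over 365 days gives 1.3 / 365 ≈ 0.004 mm per day.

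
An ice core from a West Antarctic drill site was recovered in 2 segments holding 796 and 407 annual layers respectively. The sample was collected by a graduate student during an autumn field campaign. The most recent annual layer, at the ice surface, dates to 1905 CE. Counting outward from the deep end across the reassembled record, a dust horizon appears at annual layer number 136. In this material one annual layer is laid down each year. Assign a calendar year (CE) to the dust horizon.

838 CE

Total annual layers = 796 + 407 = 1203.
The dust horizon sits at annual layer 136 from the deep end, so 1203 − 136 = 1067 annual layers formed after it.
The annual layer at the ice surface is 1905 CE, so the dust horizon dates to 1905 − 1067 = 838 CE.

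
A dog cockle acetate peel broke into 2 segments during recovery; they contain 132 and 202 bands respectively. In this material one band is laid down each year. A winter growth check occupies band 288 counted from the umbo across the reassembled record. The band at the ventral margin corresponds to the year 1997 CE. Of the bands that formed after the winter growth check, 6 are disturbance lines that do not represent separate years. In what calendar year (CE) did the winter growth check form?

1957 CE

Total bands = 132 + 202 = 334.
Between band 288 and the ventral margin there are 334 − 288 = 46 bands.
Excluding 6 false bands: 46 − 6 = 40.
Counting back 40 years from 1997 CE places the winter growth check in 1997 − 40 = 1957 CE.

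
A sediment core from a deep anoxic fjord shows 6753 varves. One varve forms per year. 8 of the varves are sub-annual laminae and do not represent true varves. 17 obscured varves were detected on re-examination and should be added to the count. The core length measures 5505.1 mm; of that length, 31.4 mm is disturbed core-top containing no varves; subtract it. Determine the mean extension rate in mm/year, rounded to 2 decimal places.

0.81 mm/year

Correcting the raw count gives 6753 − 8 + 17 = 6762 true varves.
Removing the 31.4 mm offcut leaves 5505.1 − 31.4 = 5473.7 mm.
Extension rate ≈ 5473.7 / 6762 = 0.81 mm/year.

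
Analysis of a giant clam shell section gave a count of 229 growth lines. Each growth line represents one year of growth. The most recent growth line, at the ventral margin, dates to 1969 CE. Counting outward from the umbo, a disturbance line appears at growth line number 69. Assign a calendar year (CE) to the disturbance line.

1809 CE

Between growth line 69 and the ventral margin there are 229 − 69 = 160 growth lines.
The growth line at the ventral margin is 1969 CE, so the disturbance line dates to 1969 − 160 = 1809 CE.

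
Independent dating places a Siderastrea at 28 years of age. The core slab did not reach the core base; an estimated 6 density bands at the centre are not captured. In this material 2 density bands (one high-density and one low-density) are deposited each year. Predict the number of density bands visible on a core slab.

28 years at 2 density bands per year gives 28 × 2 = 56 density bands.
Subtracting the 6 density bands not captured gives 56 − 6 = 50 density bands in the record.

50 density bands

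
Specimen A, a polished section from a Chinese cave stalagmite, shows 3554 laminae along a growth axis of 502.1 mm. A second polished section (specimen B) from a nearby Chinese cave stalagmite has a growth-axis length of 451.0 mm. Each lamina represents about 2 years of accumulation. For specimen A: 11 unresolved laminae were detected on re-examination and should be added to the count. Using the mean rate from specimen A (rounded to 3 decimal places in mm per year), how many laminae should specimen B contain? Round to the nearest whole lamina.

3221 laminae

Specimen A: after corrections the count is 3554 + 11 = 3565 laminae.
Specimen A: at 2 years per lamina, 3565 × 2 = 7130 years.
A: 502.1 mm over 7130 years gives 502.1 / 7130 ≈ 0.070 mm/yr.
Specimen B: 451.0 mm / 0.070 mm per year = 6442.86 years; at 2 years per lamina that is 6442.86 / 2 ≈ 3221 laminae.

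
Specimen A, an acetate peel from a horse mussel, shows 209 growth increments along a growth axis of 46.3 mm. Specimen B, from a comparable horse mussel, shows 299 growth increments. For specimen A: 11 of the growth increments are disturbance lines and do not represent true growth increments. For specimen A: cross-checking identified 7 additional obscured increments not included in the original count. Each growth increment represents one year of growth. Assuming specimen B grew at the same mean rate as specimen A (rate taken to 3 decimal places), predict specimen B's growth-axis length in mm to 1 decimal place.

67.6 mm

Specimen A: after corrections the count is 209 − 11 + 7 = 205 growth increments.
A: Extension rate ≈ 46.3 / 205 = 0.226 mm/year.
B's length ≈ 0.226 × 299 = 67.6 mm.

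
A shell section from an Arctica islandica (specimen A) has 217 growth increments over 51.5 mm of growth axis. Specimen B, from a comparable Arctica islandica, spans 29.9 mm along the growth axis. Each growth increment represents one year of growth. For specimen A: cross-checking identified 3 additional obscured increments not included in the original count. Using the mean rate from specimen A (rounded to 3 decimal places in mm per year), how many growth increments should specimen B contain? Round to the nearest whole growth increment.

128 growth increments

Specimen A: true growth increment count = 217 + 3 = 220.
A: 51.5 mm over 220 years gives 51.5 / 220 ≈ 0.234 mm/year.
Specimen B: 29.9 mm / 0.234 mm per year = 127.78 years ≈ 128 growth increments.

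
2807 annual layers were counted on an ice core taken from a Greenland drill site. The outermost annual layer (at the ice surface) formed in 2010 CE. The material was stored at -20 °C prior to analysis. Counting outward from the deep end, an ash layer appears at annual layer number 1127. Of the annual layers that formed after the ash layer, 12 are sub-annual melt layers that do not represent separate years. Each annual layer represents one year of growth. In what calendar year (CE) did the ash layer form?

2807 − 1127 = 1680 annual layers lie beyond the ash layer toward the ice surface.
Excluding 12 false annual layers: 1680 − 12 = 1668.
Counting back 1668 years from 2010 CE places the ash layer in 2010 − 1668 = 342 CE.

342 CE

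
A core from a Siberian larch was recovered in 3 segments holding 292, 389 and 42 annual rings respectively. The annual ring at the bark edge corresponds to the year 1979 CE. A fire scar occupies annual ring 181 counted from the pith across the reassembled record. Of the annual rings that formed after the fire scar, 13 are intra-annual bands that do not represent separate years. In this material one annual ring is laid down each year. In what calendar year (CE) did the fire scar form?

1450 CE

Total annual rings = 292 + 389 + 42 = 723.
723 − 181 = 542 annual rings lie beyond the fire scar toward the bark edge.
Removing the 13 false annual rings leaves 542 − 13 = 529 true annual rings beyond the fire scar.
The annual ring at the bark edge is 1979 CE, so the fire scar dates to 1979 − 529 = 1450 CE.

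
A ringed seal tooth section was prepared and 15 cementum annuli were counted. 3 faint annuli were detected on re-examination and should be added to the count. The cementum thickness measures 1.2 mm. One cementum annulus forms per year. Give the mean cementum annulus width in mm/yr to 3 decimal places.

0.067 mm/yr

Adjusted count: 15 + 3 = 18 cementum annuli.
Extension rate ≈ 1.2 / 18 = 0.067 mm/yr.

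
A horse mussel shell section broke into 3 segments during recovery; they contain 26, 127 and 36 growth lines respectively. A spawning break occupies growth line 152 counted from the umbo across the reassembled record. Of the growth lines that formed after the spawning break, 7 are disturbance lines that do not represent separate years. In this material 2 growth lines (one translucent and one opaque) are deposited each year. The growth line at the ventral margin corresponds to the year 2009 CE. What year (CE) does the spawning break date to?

Total growth lines = 26 + 127 + 36 = 189.
189 − 152 = 37 growth lines lie beyond the spawning break toward the ventral margin.
Excluding 7 false growth lines: 37 − 7 = 30.
Dividing by 2 growth lines per year: 30 / 2 = 15 years.
Counting back 15 years from 2009 CE places the spawning break in 2009 − 15 = 1994 CE.

1994 CE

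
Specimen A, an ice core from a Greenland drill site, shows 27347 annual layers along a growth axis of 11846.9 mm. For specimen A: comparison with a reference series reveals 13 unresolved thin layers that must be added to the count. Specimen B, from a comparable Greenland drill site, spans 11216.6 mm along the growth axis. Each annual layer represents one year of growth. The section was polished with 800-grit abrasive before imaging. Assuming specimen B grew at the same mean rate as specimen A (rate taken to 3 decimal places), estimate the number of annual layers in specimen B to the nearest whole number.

Specimen A: true annual layer count = 27347 + 13 = 27360.
A: Mean rate = 11846.9 mm / 27360 years ≈ 0.433 mm per year.
B spans 11216.6 / 0.433 = 25904.39 years ≈ 25904 annual layers.

25904 annual layers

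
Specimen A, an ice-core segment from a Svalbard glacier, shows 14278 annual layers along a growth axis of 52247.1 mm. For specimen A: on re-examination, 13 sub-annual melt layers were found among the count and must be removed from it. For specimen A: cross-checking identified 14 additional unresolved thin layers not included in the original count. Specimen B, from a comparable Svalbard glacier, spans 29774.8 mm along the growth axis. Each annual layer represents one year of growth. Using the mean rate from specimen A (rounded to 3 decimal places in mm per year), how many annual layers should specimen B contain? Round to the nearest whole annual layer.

Specimen A: correcting the raw count gives 14278 − 13 + 14 = 14279 true annual layers.
A: 52247.1 mm over 14279 years gives 52247.1 / 14279 ≈ 3.659 mm/year.
B spans 29774.8 / 3.659 = 8137.41 years ≈ 8137 annual layers.

8137 annual layers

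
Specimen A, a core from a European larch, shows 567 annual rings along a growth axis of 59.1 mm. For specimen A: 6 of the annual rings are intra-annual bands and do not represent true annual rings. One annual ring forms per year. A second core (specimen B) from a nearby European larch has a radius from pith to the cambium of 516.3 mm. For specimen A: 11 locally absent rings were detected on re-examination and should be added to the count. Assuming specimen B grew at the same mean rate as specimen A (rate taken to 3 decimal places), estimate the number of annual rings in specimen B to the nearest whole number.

Specimen A: true annual ring count = 567 − 6 + 11 = 572.
A: Mean rate = 59.1 mm / 572 years ≈ 0.103 mm/year.
B spans 516.3 / 0.103 = 5012.62 years ≈ 5013 annual rings.

5013 annual rings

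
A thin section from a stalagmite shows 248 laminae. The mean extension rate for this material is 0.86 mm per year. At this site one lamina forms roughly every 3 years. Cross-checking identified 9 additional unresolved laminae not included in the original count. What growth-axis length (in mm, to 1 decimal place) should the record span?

After corrections the count is 248 + 9 = 257 laminae.
257 laminae at 3 years each span 257 × 3 = 771 years.
Length ≈ 0.86 × 771 = 663.1 mm.

663.1 mm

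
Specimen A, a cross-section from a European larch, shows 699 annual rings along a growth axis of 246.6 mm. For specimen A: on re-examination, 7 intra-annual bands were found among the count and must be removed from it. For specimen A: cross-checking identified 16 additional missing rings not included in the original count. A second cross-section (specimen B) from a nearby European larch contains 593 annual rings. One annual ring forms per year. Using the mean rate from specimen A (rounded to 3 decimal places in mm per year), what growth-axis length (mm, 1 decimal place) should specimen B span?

206.4 mm

Specimen A: true annual ring count = 699 − 7 + 16 = 708.
A: Extension rate ≈ 246.6 / 708 = 0.348 mm per year.
B's length ≈ 0.348 × 593 = 206.4 mm.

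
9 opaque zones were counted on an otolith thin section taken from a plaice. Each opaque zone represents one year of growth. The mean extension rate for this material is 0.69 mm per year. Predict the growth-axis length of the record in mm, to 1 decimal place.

6.2 mm

The record spans 9 years at 0.69 mm per year.
Predicted length = 0.69 mm/year × 9 years = 6.2 mm.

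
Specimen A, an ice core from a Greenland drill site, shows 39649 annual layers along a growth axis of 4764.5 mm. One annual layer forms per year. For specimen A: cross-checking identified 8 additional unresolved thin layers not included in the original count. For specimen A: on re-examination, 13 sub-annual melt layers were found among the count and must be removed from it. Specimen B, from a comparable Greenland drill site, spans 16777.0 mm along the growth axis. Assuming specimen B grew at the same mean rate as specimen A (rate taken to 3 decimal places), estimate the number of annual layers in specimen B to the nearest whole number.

Specimen A: adjusted count: 39649 − 13 + 8 = 39644 annual layers.
A: Mean rate = 4764.5 mm / 39644 years ≈ 0.120 mm per year.
B spans 16777.0 / 0.120 = 139808.33 years ≈ 139808 annual layers.

139808 annual layers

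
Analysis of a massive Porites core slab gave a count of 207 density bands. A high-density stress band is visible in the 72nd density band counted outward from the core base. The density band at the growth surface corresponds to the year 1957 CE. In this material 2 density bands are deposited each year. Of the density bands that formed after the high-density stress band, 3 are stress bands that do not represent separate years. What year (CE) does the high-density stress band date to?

1891 CE

The high-density stress band sits at density band 72 from the core base, so 207 − 72 = 135 density bands formed after it.
135 − 3 false = 132 true density bands after the high-density stress band.
Dividing by 2 density bands per year: 132 / 2 = 66 years.
Counting back 66 years from 1957 CE places the high-density stress band in 1957 − 66 = 1891 CE.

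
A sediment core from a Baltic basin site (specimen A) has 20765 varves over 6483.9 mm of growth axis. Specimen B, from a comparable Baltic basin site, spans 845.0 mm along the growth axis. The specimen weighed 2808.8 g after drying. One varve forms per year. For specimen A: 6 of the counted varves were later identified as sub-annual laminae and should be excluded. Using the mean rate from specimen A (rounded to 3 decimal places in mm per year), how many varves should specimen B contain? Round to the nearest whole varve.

2708 varves

Specimen A: adjusted count: 20765 − 6 = 20759 varves.
A: Mean rate = 6483.9 mm / 20759 years ≈ 0.312 mm per year.
For B, 845.0 / 0.312 = 2708.33 years ≈ 2708 varves.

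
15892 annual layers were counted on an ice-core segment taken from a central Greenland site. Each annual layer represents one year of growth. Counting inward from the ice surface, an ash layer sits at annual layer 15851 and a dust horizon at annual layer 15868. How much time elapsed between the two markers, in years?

17 yr

Separation: 15868 − 15851 = 17 annual layers.
That is 17 years at one annual layer per year.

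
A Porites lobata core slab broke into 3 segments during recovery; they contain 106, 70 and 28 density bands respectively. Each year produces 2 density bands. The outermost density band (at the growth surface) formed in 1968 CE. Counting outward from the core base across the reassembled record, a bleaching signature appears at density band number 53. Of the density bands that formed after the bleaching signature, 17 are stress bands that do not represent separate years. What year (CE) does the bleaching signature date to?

Total density bands = 106 + 70 + 28 = 204.
The bleaching signature sits at density band 53 from the core base, so 204 − 53 = 151 density bands formed after it.
151 − 17 false = 134 true density bands after the bleaching signature.
Dividing by 2 density bands per year: 134 / 2 = 67 years.
Counting back 67 years from 1968 CE places the bleaching signature in 1968 − 67 = 1901 CE.

1901 CE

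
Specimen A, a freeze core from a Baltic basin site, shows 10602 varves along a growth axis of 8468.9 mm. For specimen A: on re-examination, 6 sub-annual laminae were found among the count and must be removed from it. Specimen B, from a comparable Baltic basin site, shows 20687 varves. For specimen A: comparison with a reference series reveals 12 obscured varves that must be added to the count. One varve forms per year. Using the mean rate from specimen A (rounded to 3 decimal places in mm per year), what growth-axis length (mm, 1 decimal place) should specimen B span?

Specimen A: adjusted count: 10602 − 6 + 12 = 10608 varves.
A: 8468.9 mm over 10608 years gives 8468.9 / 10608 ≈ 0.798 mm/year.
B's length ≈ 0.798 × 20687 = 16508.2 mm.

16508.2 mm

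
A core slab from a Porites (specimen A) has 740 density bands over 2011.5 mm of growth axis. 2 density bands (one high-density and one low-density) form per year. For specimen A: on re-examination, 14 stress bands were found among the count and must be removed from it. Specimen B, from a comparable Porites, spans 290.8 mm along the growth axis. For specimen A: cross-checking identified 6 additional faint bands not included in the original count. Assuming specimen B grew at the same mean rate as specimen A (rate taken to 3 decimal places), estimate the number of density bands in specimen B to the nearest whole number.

106 density bands

Specimen A: after corrections the count is 740 − 14 + 6 = 732 density bands.
Specimen A: 732 density bands at 2 per year is 732 / 2 = 366 years.
A: Mean rate = 2011.5 mm / 366 years ≈ 5.496 mm/year.
Specimen B: 290.8 mm / 5.496 mm per year = 52.91 years; at 2 density bands per year that is 52.91 × 2 ≈ 106 density bands.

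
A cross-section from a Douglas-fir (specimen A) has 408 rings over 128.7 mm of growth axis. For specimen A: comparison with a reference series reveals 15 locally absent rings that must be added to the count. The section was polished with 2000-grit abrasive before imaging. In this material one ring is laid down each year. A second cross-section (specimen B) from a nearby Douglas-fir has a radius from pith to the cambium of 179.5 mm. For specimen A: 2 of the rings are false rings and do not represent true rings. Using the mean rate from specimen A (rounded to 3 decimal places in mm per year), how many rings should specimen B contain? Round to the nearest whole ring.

Specimen A: true ring count = 408 − 2 + 15 = 421.
A: Mean rate = 128.7 mm / 421 years ≈ 0.306 mm/year.
For B, 179.5 / 0.306 = 586.60 years ≈ 587 rings.

587 rings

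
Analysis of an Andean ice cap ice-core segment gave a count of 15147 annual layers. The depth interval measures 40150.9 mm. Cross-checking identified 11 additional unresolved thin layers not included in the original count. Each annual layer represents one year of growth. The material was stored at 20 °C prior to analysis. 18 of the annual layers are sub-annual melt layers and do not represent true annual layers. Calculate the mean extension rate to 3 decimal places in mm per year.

2.652 mm per year

True annual layer count = 15147 − 18 + 11 = 15140.
Extension rate ≈ 40150.9 / 15140 = 2.652 mm per year.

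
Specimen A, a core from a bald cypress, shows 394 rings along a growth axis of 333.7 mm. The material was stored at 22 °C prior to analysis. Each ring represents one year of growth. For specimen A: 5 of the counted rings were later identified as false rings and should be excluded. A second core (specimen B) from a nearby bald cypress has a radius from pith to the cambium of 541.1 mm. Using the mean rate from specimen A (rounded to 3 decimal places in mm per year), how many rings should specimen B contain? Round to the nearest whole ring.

Specimen A: adjusted count: 394 − 5 = 389 rings.
A: Mean rate = 333.7 mm / 389 years ≈ 0.858 mm/yr.
Specimen B: 541.1 mm / 0.858 mm per year = 630.65 years ≈ 631 rings.

631 rings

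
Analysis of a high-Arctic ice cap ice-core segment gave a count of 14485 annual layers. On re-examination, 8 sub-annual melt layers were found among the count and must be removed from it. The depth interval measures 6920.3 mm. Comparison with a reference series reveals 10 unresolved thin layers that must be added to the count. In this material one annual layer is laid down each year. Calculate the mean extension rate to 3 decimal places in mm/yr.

True annual layer count = 14485 − 8 + 10 = 14487.
Mean rate = 6920.3 mm / 14487 years ≈ 0.478 mm/yr.

0.478 mm/yr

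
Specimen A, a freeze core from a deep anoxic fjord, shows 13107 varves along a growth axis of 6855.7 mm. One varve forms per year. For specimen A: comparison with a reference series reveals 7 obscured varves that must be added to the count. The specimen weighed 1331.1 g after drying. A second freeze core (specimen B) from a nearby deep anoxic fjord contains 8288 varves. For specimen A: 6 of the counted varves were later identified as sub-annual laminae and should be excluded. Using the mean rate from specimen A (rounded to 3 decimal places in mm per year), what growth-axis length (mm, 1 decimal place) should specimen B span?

Specimen A: correcting the raw count gives 13107 − 6 + 7 = 13108 true varves.
A: Extension rate ≈ 6855.7 / 13108 = 0.523 mm/year.
Length of B = 0.523 × 8288 = 4334.6 mm.

4334.6 mm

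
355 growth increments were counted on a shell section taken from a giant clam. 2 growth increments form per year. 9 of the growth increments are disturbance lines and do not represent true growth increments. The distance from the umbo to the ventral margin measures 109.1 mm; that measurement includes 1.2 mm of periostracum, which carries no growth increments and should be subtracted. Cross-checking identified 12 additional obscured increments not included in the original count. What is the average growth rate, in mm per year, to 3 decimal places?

Correcting the raw count gives 355 − 9 + 12 = 358 true growth increments.
With 2 growth increments per year, 358 / 2 = 179 years.
Net length = 109.1 − 1.2 = 107.9 mm.
Mean rate = 107.9 mm / 179 years ≈ 0.603 mm per year.

0.603 mm per year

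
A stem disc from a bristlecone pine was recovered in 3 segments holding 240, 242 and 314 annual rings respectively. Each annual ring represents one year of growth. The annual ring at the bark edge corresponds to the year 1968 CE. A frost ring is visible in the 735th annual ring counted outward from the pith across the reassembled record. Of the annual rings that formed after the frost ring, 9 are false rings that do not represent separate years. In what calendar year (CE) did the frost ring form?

Total annual rings = 240 + 242 + 314 = 796.
Between annual ring 735 and the bark edge there are 796 − 735 = 61 annual rings.
Excluding 9 false annual rings: 61 − 9 = 52.
1968 − 52 = 1916 CE.

1916 CE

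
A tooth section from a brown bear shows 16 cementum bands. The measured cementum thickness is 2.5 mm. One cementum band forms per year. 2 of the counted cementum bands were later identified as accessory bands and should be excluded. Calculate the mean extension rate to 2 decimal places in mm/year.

0.18 mm/year

After corrections the count is 16 − 2 = 14 cementum bands.
Extension rate ≈ 2.5 / 14 = 0.18 mm/year.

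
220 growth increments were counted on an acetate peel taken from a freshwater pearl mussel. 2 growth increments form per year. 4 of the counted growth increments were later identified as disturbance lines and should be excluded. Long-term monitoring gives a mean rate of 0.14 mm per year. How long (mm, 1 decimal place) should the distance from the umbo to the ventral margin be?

True growth increment count = 220 − 4 = 216.
216 growth increments at 2 per year is 216 / 2 = 108 years.
Predicted length = 0.14 mm/year × 108 years = 15.1 mm.

15.1 mm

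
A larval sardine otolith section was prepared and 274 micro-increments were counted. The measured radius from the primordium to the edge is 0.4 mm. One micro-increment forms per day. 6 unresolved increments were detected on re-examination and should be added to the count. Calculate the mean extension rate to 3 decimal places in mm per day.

Adjusted count: 274 + 6 = 280 micro-increments.
Mean rate = 0.4 mm / 280 days ≈ 0.001 mm per day.

0.001 mm per day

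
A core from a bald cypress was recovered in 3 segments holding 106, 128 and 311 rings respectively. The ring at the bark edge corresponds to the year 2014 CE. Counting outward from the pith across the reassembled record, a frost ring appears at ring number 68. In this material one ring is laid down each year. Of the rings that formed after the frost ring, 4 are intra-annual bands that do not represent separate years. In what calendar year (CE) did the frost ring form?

Total rings = 106 + 128 + 311 = 545.
Between ring 68 and the bark edge there are 545 − 68 = 477 rings.
477 − 4 false = 473 true rings after the frost ring.
2014 − 473 = 1541 CE.

1541 CE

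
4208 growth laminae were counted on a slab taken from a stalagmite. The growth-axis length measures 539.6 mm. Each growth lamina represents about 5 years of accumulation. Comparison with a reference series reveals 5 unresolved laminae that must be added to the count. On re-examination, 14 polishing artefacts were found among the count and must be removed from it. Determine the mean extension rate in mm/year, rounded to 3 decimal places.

0.026 mm/year

Correcting the raw count gives 4208 − 14 + 5 = 4199 true growth laminae.
4199 growth laminae at 5 years each span 4199 × 5 = 20995 years.
Mean rate = 539.6 mm / 20995 years ≈ 0.026 mm/year.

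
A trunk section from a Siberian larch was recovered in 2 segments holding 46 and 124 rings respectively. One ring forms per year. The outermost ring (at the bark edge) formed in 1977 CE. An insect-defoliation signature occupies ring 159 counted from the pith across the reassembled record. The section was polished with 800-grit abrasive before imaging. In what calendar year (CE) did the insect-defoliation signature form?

1966 CE

Total rings = 46 + 124 = 170.
Between ring 159 and the bark edge there are 170 − 159 = 11 rings.
The ring at the bark edge is 1977 CE, so the insect-defoliation signature dates to 1977 − 11 = 1966 CE.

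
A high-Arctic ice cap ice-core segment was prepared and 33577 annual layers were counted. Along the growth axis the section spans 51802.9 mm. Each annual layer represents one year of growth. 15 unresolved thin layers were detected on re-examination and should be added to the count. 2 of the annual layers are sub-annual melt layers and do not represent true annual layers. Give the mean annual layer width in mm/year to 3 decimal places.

After corrections the count is 33577 − 2 + 15 = 33590 annual layers.
Extension rate ≈ 51802.9 / 33590 = 1.542 mm/year.

1.542 mm/year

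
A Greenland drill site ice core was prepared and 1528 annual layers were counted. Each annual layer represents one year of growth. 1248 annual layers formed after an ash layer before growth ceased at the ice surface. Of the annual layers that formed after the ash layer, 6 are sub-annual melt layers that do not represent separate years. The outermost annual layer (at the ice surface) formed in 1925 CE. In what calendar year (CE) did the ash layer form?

683 CE

1248 annual layers post-date the ash layer.
Removing the 6 false annual layers leaves 1248 − 6 = 1242 true annual layers beyond the ash layer.
1925 − 1242 = 683 CE.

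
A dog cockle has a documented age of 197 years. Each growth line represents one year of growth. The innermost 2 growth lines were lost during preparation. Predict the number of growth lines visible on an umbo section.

195 growth lines

At one growth line per year, 197 years correspond to 197 growth lines.
Subtracting the 2 growth lines not captured gives 197 − 2 = 195 growth lines in the record.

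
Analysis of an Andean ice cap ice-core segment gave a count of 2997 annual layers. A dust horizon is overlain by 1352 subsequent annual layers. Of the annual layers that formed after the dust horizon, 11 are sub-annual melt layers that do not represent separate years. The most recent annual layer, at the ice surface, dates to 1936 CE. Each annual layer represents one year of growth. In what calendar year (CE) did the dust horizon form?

1352 annual layers formed after the dust horizon.
1352 − 11 false = 1341 true annual layers after the dust horizon.
1936 − 1341 = 595 CE.

595 CE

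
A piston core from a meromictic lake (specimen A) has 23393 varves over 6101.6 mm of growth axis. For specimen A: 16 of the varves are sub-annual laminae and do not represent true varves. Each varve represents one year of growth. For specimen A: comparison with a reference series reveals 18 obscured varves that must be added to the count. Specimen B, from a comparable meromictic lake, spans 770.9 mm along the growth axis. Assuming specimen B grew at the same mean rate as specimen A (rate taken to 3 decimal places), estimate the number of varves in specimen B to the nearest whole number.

Specimen A: adjusted count: 23393 − 16 + 18 = 23395 varves.
A: Extension rate ≈ 6101.6 / 23395 = 0.261 mm/yr.
B spans 770.9 / 0.261 = 2953.64 years ≈ 2954 varves.

2954 varves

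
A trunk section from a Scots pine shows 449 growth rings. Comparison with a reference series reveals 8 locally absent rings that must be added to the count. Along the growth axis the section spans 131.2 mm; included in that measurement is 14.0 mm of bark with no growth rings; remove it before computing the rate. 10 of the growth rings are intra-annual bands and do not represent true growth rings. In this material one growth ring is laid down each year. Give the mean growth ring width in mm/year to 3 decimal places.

0.262 mm/year

True growth ring count = 449 − 10 + 8 = 447.
Net length = 131.2 − 14.0 = 117.2 mm.
117.2 mm over 447 years gives 117.2 / 447 ≈ 0.262 mm/year.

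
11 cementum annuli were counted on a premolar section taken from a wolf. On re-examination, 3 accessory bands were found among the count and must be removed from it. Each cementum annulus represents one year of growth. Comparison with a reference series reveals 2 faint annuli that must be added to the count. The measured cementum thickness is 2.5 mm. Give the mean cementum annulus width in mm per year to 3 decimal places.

0.250 mm per year

Correcting the raw count gives 11 − 3 + 2 = 10 true cementum annuli.
2.5 mm over 10 years gives 2.5 / 10 ≈ 0.250 mm per year.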